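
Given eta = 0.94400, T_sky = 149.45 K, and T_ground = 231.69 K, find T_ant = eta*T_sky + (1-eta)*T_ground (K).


T_ant = 0.94400 * 149.45 + (1 - 0.94400) * 231.69 = 154.1 K

154.1 K


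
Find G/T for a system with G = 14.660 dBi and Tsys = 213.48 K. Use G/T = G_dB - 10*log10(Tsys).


G/T = 14.660 - 10*log10(213.48) = 14.660 - 23.29357 = -8.634 dB/K

-8.634 dB/K


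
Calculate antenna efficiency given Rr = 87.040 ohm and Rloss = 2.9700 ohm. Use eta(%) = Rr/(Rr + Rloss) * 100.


eta = 87.040 / (87.040 + 2.9700) * 100 = 96.70%

96.70%


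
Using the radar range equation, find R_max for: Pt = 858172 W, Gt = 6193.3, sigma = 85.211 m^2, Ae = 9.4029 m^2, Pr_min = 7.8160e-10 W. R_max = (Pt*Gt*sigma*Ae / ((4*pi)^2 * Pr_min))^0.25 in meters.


R^4 = 858172*6193.3*85.211*9.4029 / ((4*pi)^2 * 7.8160e-10) = 3.450243e+19
R_max = 3.450243e+19^0.25 = 76641 m

76641 m


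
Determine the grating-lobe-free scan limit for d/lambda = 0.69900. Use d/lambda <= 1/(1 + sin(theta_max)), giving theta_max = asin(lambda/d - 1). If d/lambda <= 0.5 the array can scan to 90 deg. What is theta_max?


lambda/d - 1 = 1/0.69900 - 1 = 0.4306152
theta_max = asin(0.4306152) = 25.51 deg

25.51 deg


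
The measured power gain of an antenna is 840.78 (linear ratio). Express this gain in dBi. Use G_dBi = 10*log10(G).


G_dBi = 10 * log10(840.78) = 29.25 dBi

29.25 dBi


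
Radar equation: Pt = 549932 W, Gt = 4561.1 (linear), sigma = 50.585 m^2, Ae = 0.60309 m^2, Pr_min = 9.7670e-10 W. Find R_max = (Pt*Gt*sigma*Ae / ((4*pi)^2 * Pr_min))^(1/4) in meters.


R^4 = 549932*4561.1*50.585*0.60309 / ((4*pi)^2 * 9.7670e-10) = 4.961369e+17
R_max = 4.961369e+17^0.25 = 26540 m

26540 m


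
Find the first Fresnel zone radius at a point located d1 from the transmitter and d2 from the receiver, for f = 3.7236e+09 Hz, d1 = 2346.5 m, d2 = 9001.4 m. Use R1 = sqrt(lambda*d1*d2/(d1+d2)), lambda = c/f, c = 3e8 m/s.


lambda = c / f = 3.0000e+08 / 3.7236e+09 = 0.08056719 m
R1 = sqrt(0.08056719 * 2346.5 * 9001.4 / (2346.5 + 9001.4)) = 12.25 m

12.25 m


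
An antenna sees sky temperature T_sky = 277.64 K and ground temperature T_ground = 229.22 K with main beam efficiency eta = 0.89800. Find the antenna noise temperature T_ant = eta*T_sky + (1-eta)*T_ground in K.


T_ant = 0.89800 * 277.64 + (1 - 0.89800) * 229.22 = 272.7 K

272.7 K


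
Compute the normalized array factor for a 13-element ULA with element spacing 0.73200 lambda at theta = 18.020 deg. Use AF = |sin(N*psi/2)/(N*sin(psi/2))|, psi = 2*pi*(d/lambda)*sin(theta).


psi = 2*pi*0.73200*sin(18.020 deg) = 1.422786 rad
AF = |sin(13*1.422786/2) / (13*sin(1.422786/2))| = 0.02071

0.02071


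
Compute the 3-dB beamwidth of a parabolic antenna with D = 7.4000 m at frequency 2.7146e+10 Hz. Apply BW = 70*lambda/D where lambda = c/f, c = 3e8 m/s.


lambda = c / f = 3.0000e+08 / 2.7146e+10 = 0.01105135 m
BW = 70 * 0.01105135 / 7.4000 = 0.1045 deg

0.1045 deg


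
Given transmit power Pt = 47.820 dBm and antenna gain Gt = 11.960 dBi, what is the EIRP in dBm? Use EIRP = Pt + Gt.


EIRP = Pt + Gt = 47.820 + 11.960 = 59.78 dBm

59.78 dBm


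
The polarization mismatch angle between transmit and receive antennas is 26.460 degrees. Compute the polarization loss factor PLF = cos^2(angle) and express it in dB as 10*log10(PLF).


PLF_linear = cos^2(26.460 deg) = 0.8014648
PLF_dB = 10 * log10(0.8014648) = -0.9612 dB

-0.9612 dB


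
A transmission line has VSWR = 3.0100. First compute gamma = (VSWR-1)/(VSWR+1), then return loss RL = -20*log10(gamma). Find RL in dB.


gamma = (3.0100 - 1) / (3.0100 + 1) = 0.5012469
RL = -20 * log10(0.5012469) = 5.999 dB

5.999 dB


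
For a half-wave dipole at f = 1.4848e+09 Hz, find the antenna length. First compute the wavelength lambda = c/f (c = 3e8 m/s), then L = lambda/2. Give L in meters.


lambda = c / f = 3.0000e+08 / 1.4848e+09 = 0.2020474 m
L = lambda / 2 = 0.2020474 / 2 = 0.1010 m

0.1010 m


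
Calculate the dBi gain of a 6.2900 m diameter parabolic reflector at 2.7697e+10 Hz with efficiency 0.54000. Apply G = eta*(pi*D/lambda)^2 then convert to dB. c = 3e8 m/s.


lambda = c / f = 3.0000e+08 / 2.7697e+10 = 0.01083150 m
G_linear = 0.54000 * (pi * 6.2900 / 0.01083150)^2 = 1.797288e+06
G_dBi = 10 * log10(1.797288e+06) = 62.55 dBi

62.55 dBi


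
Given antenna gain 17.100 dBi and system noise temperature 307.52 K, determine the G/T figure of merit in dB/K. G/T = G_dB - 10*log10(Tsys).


G/T = 17.100 - 10*log10(307.52) = 17.100 - 24.87873 = -7.779 dB/K

-7.779 dB/K


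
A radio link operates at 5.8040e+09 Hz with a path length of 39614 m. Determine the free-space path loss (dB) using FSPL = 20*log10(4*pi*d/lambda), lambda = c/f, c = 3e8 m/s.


lambda = c / f = 3.0000e+08 / 5.8040e+09 = 0.05168849 m
FSPL = 20 * log10(4*pi*39614/0.05168849) = 139.7 dB

139.7 dB


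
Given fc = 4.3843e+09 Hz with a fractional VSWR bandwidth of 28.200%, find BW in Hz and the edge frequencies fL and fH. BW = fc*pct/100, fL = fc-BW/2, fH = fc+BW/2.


BW = 4.3843e+09 * 28.200/100 = 1.236373e+09 Hz
fL = 4.3843e+09 - 1.236373e+09/2 = 3.766e+09 Hz
fH = 4.3843e+09 + 1.236373e+09/2 = 5.002e+09 Hz

BW=1.236e+09 Hz, fL=3.766e+09 Hz, fH=5.002e+09 Hz


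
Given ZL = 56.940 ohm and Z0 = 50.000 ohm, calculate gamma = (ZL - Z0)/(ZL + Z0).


gamma = (56.940 - 50.000) / (56.940 + 50.000) = 0.06490

0.06490


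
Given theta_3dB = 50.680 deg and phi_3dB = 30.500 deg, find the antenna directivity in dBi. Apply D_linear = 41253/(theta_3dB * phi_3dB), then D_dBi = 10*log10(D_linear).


D_linear = 41253 / (50.680 * 30.500) = 26.68819
D_dBi = 10 * log10(26.68819) = 14.26 dBi

14.26 dBi


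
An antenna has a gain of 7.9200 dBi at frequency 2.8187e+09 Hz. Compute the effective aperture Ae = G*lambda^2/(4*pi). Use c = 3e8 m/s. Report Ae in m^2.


lambda = c / f = 3.0000e+08 / 2.8187e+09 = 0.1064320 m
G_linear = 10^(7.9200/10) = 6.194411
Ae = G_linear * lambda^2 / (4*pi) = 6.194411 * 0.1064320^2 / (4*pi) = 5.584e-03 m^2

5.584e-03 m^2


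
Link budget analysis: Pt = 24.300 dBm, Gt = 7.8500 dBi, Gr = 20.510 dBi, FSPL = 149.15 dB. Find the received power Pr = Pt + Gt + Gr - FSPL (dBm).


Pr = 24.300 + 7.8500 + 20.510 - 149.15 = -96.49 dBm

-96.49 dBm


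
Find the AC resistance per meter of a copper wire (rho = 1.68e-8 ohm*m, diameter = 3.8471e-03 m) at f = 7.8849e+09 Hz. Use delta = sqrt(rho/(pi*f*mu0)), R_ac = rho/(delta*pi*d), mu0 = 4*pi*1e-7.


delta = sqrt(1.68e-8 / (pi * 7.8849e+09 * 4*pi*1e-7)) = 7.346436e-07 m
R_ac = 1.68e-8 / (7.346436e-07 * pi * 3.8471e-03) = 1.892 ohm/m

1.892 ohm/m


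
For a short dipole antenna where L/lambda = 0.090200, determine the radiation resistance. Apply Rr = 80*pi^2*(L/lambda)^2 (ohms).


Rr = 80 * pi^2 * (0.090200)^2 = 80 * 9.869604 * 8.136040e-03 = 6.424 ohm

6.424 ohm


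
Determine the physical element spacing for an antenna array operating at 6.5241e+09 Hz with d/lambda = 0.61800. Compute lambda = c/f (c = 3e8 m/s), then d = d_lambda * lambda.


lambda = c / f = 3.0000e+08 / 6.5241e+09 = 0.04598335 m
d = 0.61800 * 0.04598335 = 0.02842 m

0.02842 m


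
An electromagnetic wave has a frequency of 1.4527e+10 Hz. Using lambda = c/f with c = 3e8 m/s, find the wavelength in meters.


lambda = c / f = 3.0000e+08 / 1.4527e+10 = 0.02065 m

0.02065 m


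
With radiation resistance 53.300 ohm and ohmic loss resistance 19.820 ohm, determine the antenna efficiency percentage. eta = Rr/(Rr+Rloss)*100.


eta = 53.300 / (53.300 + 19.820) * 100 = 72.89%

72.89%


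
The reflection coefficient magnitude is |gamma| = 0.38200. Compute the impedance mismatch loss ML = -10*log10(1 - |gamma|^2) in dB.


ML = -10 * log10(1 - 0.38200^2) = -10 * log10(0.854076) = 0.6850 dB

0.6850 dB


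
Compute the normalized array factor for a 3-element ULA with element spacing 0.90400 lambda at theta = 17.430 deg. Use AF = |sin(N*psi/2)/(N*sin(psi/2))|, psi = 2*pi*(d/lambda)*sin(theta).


psi = 2*pi*0.90400*sin(17.430 deg) = 1.701389 rad
AF = |sin(3*1.701389/2) / (3*sin(1.701389/2))| = 0.2465

0.2465


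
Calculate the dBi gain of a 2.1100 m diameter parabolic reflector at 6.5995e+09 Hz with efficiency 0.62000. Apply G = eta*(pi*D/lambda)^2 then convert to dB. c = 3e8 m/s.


lambda = c / f = 3.0000e+08 / 6.5995e+09 = 0.04545799 m
G_linear = 0.62000 * (pi * 2.1100 / 0.04545799)^2 = 13183.66
G_dBi = 10 * log10(13183.66) = 41.20 dBi

41.20 dBi


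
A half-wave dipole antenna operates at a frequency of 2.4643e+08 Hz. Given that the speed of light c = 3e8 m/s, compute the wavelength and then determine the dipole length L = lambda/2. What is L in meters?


lambda = c / f = 3.0000e+08 / 2.4643e+08 = 1.217384 m
L = lambda / 2 = 1.217384 / 2 = 0.6087 m

0.6087 m


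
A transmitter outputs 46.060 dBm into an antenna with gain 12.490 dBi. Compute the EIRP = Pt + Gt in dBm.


EIRP = Pt + Gt = 46.060 + 12.490 = 58.55 dBm

58.55 dBm


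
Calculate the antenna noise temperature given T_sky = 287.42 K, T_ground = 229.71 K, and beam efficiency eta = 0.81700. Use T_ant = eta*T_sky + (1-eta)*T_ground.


T_ant = 0.81700 * 287.42 + (1 - 0.81700) * 229.71 = 276.9 K

276.9 K


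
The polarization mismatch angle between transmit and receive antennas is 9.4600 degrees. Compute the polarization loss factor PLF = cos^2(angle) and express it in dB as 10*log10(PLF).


PLF_linear = cos^2(9.4600 deg) = 0.9729861
PLF_dB = 10 * log10(0.9729861) = -0.1189 dB

-0.1189 dB


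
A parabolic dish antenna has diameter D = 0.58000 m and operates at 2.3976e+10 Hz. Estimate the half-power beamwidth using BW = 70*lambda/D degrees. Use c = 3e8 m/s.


lambda = c / f = 3.0000e+08 / 2.3976e+10 = 0.01251251 m
BW = 70 * 0.01251251 / 0.58000 = 1.510 deg

1.510 deg


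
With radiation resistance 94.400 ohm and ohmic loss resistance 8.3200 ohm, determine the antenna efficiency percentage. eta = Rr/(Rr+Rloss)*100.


eta = 94.400 / (94.400 + 8.3200) * 100 = 91.90%

91.90%


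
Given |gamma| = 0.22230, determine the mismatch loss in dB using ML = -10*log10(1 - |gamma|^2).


ML = -10 * log10(1 - 0.22230^2) = -10 * log10(0.95058271) = 0.2201 dB

0.2201 dB


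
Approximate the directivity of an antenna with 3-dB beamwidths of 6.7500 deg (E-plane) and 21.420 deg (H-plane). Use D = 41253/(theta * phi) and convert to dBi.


D_linear = 41253 / (6.7500 * 21.420) = 285.3201
D_dBi = 10 * log10(285.3201) = 24.55 dBi

24.55 dBi


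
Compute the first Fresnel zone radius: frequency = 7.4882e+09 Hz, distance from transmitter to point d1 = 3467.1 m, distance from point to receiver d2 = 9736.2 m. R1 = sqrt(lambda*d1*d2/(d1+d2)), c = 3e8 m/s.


lambda = c / f = 3.0000e+08 / 7.4882e+09 = 0.04006303 m
R1 = sqrt(0.04006303 * 3467.1 * 9736.2 / (3467.1 + 9736.2)) = 10.12 m

10.12 m


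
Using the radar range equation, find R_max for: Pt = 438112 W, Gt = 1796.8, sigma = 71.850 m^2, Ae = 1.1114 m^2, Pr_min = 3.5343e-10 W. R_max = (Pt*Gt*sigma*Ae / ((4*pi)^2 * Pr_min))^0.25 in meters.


R^4 = 438112*1796.8*71.850*1.1114 / ((4*pi)^2 * 3.5343e-10) = 1.126313e+18
R_max = 1.126313e+18^0.25 = 32577 m

32577 m


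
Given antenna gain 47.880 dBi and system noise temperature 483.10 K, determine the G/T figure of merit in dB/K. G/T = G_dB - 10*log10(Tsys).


G/T = 47.880 - 10*log10(483.10) = 47.880 - 26.84037 = 21.04 dB/K

21.04 dB/K


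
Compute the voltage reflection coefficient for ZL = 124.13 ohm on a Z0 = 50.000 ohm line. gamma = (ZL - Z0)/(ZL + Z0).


gamma = (124.13 - 50.000) / (124.13 + 50.000) = 0.4257

0.4257


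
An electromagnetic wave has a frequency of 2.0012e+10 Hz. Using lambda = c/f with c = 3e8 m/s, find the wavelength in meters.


lambda = c / f = 3.0000e+08 / 2.0012e+10 = 0.01499 m

0.01499 m


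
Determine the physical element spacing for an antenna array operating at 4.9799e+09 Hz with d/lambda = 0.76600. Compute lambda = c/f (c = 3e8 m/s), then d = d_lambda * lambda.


lambda = c / f = 3.0000e+08 / 4.9799e+09 = 0.06024217 m
d = 0.76600 * 0.06024217 = 0.04615 m

0.04615 m


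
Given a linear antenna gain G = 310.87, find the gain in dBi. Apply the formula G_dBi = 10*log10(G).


G_dBi = 10 * log10(310.87) = 24.93 dBi

24.93 dBi


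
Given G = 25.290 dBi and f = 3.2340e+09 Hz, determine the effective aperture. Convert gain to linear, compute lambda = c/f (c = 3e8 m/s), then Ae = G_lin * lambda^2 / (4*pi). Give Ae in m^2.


lambda = c / f = 3.0000e+08 / 3.2340e+09 = 0.09276438 m
G_linear = 10^(25.290/10) = 338.0648
Ae = G_linear * lambda^2 / (4*pi) = 338.0648 * 0.09276438^2 / (4*pi) = 0.2315 m^2

0.2315 m^2


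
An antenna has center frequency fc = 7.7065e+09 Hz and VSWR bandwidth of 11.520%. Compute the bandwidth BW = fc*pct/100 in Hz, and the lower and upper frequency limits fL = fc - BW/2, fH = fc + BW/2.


BW = 7.7065e+09 * 11.520/100 = 8.877888e+08 Hz
fL = 7.7065e+09 - 8.877888e+08/2 = 7.263e+09 Hz
fH = 7.7065e+09 + 8.877888e+08/2 = 8.150e+09 Hz

BW=8.878e+08 Hz, fL=7.263e+09 Hz, fH=8.150e+09 Hz


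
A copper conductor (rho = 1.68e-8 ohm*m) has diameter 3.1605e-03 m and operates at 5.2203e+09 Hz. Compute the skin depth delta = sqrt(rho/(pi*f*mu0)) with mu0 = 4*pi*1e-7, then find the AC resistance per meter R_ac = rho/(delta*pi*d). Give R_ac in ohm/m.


delta = sqrt(1.68e-8 / (pi * 5.2203e+09 * 4*pi*1e-7)) = 9.028738e-07 m
R_ac = 1.68e-8 / (9.028738e-07 * pi * 3.1605e-03) = 1.874 ohm/m

1.874 ohm/m


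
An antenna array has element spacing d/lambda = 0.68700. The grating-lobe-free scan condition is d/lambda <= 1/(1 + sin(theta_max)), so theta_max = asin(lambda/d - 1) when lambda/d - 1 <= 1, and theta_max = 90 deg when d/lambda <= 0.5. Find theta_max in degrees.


lambda/d - 1 = 1/0.68700 - 1 = 0.4556041
theta_max = asin(0.4556041) = 27.10 deg

27.10 deg


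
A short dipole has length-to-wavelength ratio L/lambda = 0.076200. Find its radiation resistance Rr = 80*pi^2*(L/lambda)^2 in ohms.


Rr = 80 * pi^2 * (0.076200)^2 = 80 * 9.869604 * 5.806440e-03 = 4.585 ohm

4.585 ohm


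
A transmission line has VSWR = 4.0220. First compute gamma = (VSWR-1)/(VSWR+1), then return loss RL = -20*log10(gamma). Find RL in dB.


gamma = (4.0220 - 1) / (4.0220 + 1) = 0.6017523
RL = -20 * log10(0.6017523) = 4.412 dB

4.412 dB


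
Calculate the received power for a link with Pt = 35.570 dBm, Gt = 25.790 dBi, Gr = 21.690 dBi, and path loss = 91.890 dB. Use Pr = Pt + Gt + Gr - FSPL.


Pr = 35.570 + 25.790 + 21.690 - 91.890 = -8.84 dBm

-8.84 dBm


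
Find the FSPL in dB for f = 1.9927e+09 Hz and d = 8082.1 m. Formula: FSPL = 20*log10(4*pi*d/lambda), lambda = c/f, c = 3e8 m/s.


lambda = c / f = 3.0000e+08 / 1.9927e+09 = 0.1505495 m
FSPL = 20 * log10(4*pi*8082.1/0.1505495) = 116.6 dB

116.6 dB


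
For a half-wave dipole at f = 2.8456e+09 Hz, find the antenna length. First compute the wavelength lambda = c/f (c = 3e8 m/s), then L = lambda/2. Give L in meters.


lambda = c / f = 3.0000e+08 / 2.8456e+09 = 0.1054259 m
L = lambda / 2 = 0.1054259 / 2 = 0.05271 m

0.05271 m


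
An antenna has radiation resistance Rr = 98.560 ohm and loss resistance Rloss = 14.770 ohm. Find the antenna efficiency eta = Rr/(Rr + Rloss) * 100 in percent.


eta = 98.560 / (98.560 + 14.770) * 100 = 86.97%

86.97%


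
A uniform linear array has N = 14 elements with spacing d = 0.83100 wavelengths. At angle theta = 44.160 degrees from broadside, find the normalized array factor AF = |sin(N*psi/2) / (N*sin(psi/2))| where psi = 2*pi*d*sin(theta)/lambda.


psi = 2*pi*0.83100*sin(44.160 deg) = 3.637513 rad
AF = |sin(14*3.637513/2) / (14*sin(3.637513/2))| = 0.02387

0.02387


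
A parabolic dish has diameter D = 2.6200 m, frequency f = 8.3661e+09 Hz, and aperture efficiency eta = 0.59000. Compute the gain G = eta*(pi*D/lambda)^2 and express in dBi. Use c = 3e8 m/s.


lambda = c / f = 3.0000e+08 / 8.3661e+09 = 0.03585900 m
G_linear = 0.59000 * (pi * 2.6200 / 0.03585900)^2 = 31085.51
G_dBi = 10 * log10(31085.51) = 44.93 dBi

44.93 dBi


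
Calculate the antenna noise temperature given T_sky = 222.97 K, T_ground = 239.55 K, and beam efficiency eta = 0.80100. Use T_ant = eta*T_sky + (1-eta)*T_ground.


T_ant = 0.80100 * 222.97 + (1 - 0.80100) * 239.55 = 226.3 K

226.3 K


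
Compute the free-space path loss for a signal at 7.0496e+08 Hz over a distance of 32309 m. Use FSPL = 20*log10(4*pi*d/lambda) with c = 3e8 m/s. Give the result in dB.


lambda = c / f = 3.0000e+08 / 7.0496e+08 = 0.4255561 m
FSPL = 20 * log10(4*pi*32309/0.4255561) = 119.6 dB

119.6 dB


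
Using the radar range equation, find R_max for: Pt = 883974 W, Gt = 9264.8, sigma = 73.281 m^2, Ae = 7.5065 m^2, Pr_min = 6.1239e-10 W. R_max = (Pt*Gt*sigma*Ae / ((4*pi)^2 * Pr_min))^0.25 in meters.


R^4 = 883974*9264.8*73.281*7.5065 / ((4*pi)^2 * 6.1239e-10) = 4.658613e+19
R_max = 4.658613e+19^0.25 = 82616 m

82616 m


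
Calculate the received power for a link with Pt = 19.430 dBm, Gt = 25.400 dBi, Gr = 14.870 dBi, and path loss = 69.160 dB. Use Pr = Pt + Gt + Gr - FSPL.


Pr = 19.430 + 25.400 + 14.870 - 69.160 = -9.46 dBm

-9.46 dBm


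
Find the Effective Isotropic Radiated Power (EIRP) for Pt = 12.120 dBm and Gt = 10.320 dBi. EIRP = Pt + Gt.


EIRP = Pt + Gt = 12.120 + 10.320 = 22.44 dBm

22.44 dBm


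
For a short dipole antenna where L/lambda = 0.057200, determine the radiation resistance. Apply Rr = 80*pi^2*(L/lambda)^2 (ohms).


Rr = 80 * pi^2 * (0.057200)^2 = 80 * 9.869604 * 3.271840e-03 = 2.583 ohm

2.583 ohm


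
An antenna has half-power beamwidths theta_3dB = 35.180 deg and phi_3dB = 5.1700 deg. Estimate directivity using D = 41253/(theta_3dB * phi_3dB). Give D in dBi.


D_linear = 41253 / (35.180 * 5.1700) = 226.8136
D_dBi = 10 * log10(226.8136) = 23.56 dBi

23.56 dBi


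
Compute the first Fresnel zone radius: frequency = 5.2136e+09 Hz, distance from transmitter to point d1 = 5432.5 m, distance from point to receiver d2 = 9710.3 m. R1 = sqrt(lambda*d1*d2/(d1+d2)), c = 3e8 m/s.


lambda = c / f = 3.0000e+08 / 5.2136e+09 = 0.05754181 m
R1 = sqrt(0.05754181 * 5432.5 * 9710.3 / (5432.5 + 9710.3)) = 14.16 m

14.16 m


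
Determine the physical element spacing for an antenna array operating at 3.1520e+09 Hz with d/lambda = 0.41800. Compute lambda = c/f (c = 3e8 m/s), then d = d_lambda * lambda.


lambda = c / f = 3.0000e+08 / 3.1520e+09 = 0.09517766 m
d = 0.41800 * 0.09517766 = 0.03978 m

0.03978 m


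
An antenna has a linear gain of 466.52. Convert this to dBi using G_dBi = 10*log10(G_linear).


G_dBi = 10 * log10(466.52) = 26.69 dBi

26.69 dBi


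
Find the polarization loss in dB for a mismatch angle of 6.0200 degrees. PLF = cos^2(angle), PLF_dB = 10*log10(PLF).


PLF_linear = cos^2(6.0200 deg) = 0.9890011
PLF_dB = 10 * log10(0.9890011) = -0.04803 dB

-0.04803 dB


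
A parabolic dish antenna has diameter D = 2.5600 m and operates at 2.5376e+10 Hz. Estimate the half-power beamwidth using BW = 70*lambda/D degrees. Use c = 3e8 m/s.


lambda = c / f = 3.0000e+08 / 2.5376e+10 = 0.01182219 m
BW = 70 * 0.01182219 / 2.5600 = 0.3233 deg

0.3233 deg


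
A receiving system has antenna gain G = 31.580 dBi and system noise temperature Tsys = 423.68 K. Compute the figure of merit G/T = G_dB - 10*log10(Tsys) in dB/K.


G/T = 31.580 - 10*log10(423.68) = 31.580 - 26.27038 = 5.310 dB/K

5.310 dB/K


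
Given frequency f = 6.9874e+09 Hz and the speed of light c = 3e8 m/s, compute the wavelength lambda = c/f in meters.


lambda = c / f = 3.0000e+08 / 6.9874e+09 = 0.04293 m

0.04293 m


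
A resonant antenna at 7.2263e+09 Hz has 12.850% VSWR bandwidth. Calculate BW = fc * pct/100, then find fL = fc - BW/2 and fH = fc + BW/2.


BW = 7.2263e+09 * 12.850/100 = 9.285796e+08 Hz
fL = 7.2263e+09 - 9.285796e+08/2 = 6.762e+09 Hz
fH = 7.2263e+09 + 9.285796e+08/2 = 7.691e+09 Hz

BW=9.286e+08 Hz, fL=6.762e+09 Hz, fH=7.691e+09 Hz


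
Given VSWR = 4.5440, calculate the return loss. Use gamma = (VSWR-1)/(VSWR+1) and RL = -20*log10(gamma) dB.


gamma = (4.5440 - 1) / (4.5440 + 1) = 0.6392496
RL = -20 * log10(0.6392496) = 3.887 dB

3.887 dB


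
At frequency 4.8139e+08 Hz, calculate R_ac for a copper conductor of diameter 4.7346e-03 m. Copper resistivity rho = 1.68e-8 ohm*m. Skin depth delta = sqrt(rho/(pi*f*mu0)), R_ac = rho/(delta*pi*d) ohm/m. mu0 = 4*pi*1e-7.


delta = sqrt(1.68e-8 / (pi * 4.8139e+08 * 4*pi*1e-7)) = 2.973214e-06 m
R_ac = 1.68e-8 / (2.973214e-06 * pi * 4.7346e-03) = 0.3799 ohm/m

0.3799 ohm/m


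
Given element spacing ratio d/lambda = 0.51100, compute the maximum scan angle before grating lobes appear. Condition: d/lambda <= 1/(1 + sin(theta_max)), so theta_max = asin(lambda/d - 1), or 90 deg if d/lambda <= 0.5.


lambda/d - 1 = 1/0.51100 - 1 = 0.9569472
theta_max = asin(0.9569472) = 73.13 deg

73.13 deg


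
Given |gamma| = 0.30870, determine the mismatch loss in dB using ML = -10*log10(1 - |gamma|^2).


ML = -10 * log10(1 - 0.30870^2) = -10 * log10(0.90470431) = 0.4349 dB

0.4349 dB


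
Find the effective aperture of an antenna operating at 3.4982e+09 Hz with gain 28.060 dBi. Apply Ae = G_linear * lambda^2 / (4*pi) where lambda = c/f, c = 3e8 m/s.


lambda = c / f = 3.0000e+08 / 3.4982e+09 = 0.08575839 m
G_linear = 10^(28.060/10) = 639.7348
Ae = G_linear * lambda^2 / (4*pi) = 639.7348 * 0.08575839^2 / (4*pi) = 0.3744 m^2

0.3744 m^2


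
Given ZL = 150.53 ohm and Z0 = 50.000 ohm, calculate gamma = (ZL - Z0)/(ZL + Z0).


gamma = (150.53 - 50.000) / (150.53 + 50.000) = 0.5013

0.5013


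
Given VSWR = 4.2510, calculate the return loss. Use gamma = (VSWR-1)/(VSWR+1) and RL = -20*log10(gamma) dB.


gamma = (4.2510 - 1) / (4.2510 + 1) = 0.6191202
RL = -20 * log10(0.6191202) = 4.165 dB

4.165 dB


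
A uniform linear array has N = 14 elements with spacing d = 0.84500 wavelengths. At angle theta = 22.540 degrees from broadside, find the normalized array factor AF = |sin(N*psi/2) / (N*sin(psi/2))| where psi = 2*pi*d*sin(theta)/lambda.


psi = 2*pi*0.84500*sin(22.540 deg) = 2.035202 rad
AF = |sin(14*2.035202/2) / (14*sin(2.035202/2))| = 0.08345

0.08345


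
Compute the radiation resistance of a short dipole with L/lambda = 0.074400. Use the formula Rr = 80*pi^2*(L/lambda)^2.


Rr = 80 * pi^2 * (0.074400)^2 = 80 * 9.869604 * 5.535360e-03 = 4.371 ohm

4.371 ohm


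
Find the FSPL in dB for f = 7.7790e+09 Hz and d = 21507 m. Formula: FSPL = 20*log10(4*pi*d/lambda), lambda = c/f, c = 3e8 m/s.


lambda = c / f = 3.0000e+08 / 7.7790e+09 = 0.03856537 m
FSPL = 20 * log10(4*pi*21507/0.03856537) = 136.9 dB

136.9 dB


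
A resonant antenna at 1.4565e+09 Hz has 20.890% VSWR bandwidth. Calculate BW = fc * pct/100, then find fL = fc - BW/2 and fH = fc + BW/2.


BW = 1.4565e+09 * 20.890/100 = 3.042628e+08 Hz
fL = 1.4565e+09 - 3.042628e+08/2 = 1.304e+09 Hz
fH = 1.4565e+09 + 3.042628e+08/2 = 1.609e+09 Hz

BW=3.043e+08 Hz, fL=1.304e+09 Hz, fH=1.609e+09 Hz


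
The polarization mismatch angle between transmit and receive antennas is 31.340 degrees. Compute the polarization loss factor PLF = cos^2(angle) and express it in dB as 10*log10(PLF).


PLF_linear = cos^2(31.340 deg) = 0.7294799
PLF_dB = 10 * log10(0.7294799) = -1.370 dB

-1.370 dB


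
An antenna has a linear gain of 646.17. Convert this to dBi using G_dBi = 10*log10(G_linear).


G_dBi = 10 * log10(646.17) = 28.10 dBi

28.10 dBi


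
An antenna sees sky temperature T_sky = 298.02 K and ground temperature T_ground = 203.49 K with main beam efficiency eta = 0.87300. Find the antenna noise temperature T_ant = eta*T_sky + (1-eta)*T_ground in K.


T_ant = 0.87300 * 298.02 + (1 - 0.87300) * 203.49 = 286.0 K

286.0 K


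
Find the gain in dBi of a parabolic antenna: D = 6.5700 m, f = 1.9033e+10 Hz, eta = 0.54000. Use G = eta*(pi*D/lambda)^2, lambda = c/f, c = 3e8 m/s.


lambda = c / f = 3.0000e+08 / 1.9033e+10 = 0.01576210 m
G_linear = 0.54000 * (pi * 6.5700 / 0.01576210)^2 = 925968.2
G_dBi = 10 * log10(925968.2) = 59.67 dBi

59.67 dBi


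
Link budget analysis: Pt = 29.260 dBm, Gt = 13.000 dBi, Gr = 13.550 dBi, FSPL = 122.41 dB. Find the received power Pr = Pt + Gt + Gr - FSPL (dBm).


Pr = 29.260 + 13.000 + 13.550 - 122.41 = -66.60 dBm

-66.60 dBm


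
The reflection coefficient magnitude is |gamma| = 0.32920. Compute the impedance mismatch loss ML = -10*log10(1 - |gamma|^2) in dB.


ML = -10 * log10(1 - 0.32920^2) = -10 * log10(0.89162736) = 0.4982 dB

0.4982 dB


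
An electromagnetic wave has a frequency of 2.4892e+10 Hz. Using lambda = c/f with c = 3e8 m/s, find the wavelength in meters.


lambda = c / f = 3.0000e+08 / 2.4892e+10 = 0.01205 m

0.01205 m


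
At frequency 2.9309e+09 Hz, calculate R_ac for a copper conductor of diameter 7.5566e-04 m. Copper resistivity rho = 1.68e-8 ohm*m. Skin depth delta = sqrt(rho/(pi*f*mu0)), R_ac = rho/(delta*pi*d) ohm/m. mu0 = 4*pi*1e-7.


delta = sqrt(1.68e-8 / (pi * 2.9309e+09 * 4*pi*1e-7)) = 1.204965e-06 m
R_ac = 1.68e-8 / (1.204965e-06 * pi * 7.5566e-04) = 5.873 ohm/m

5.873 ohm/m


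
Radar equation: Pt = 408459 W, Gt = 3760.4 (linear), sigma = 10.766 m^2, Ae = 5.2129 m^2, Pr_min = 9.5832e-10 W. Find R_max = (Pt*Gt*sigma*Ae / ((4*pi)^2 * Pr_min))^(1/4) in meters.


R^4 = 408459*3760.4*10.766*5.2129 / ((4*pi)^2 * 9.5832e-10) = 5.696210e+17
R_max = 5.696210e+17^0.25 = 27472 m

27472 m


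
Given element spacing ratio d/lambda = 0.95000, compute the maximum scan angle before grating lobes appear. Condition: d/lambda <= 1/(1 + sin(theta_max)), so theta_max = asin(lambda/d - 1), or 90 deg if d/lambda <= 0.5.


lambda/d - 1 = 1/0.95000 - 1 = 0.05263158
theta_max = asin(0.05263158) = 3.017 deg

3.017 deg


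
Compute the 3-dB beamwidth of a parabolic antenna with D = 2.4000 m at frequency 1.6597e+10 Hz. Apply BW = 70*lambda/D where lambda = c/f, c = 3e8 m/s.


lambda = c / f = 3.0000e+08 / 1.6597e+10 = 0.01807556 m
BW = 70 * 0.01807556 / 2.4000 = 0.5272 deg

0.5272 deg


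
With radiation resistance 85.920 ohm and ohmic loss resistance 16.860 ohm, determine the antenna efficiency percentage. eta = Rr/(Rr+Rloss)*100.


eta = 85.920 / (85.920 + 16.860) * 100 = 83.60%

83.60%


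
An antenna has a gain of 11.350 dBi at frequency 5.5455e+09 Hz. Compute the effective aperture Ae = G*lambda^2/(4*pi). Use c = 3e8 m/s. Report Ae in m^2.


lambda = c / f = 3.0000e+08 / 5.5455e+09 = 0.05409792 m
G_linear = 10^(11.350/10) = 13.64583
Ae = G_linear * lambda^2 / (4*pi) = 13.64583 * 0.05409792^2 / (4*pi) = 3.178e-03 m^2

3.178e-03 m^2


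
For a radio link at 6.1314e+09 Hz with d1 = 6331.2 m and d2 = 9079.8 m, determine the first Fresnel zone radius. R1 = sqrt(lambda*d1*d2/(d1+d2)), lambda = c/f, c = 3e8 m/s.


lambda = c / f = 3.0000e+08 / 6.1314e+09 = 0.04892847 m
R1 = sqrt(0.04892847 * 6331.2 * 9079.8 / (6331.2 + 9079.8)) = 13.51 m

13.51 m


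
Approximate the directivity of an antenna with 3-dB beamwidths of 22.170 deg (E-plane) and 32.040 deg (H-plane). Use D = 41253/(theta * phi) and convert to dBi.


D_linear = 41253 / (22.170 * 32.040) = 58.07609
D_dBi = 10 * log10(58.07609) = 17.64 dBi

17.64 dBi


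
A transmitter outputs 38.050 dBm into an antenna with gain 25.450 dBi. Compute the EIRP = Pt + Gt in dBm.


EIRP = Pt + Gt = 38.050 + 25.450 = 63.50 dBm

63.50 dBm


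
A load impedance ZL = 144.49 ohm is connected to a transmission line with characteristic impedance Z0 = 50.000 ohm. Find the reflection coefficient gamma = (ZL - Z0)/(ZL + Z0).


gamma = (144.49 - 50.000) / (144.49 + 50.000) = 0.4858

0.4858


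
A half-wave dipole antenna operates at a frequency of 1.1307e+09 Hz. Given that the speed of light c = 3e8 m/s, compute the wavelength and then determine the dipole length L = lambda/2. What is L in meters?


lambda = c / f = 3.0000e+08 / 1.1307e+09 = 0.2653224 m
L = lambda / 2 = 0.2653224 / 2 = 0.1327 m

0.1327 m


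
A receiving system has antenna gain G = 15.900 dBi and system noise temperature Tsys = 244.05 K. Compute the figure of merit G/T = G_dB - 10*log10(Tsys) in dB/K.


G/T = 15.900 - 10*log10(244.05) = 15.900 - 23.87479 = -7.975 dB/K

-7.975 dB/K


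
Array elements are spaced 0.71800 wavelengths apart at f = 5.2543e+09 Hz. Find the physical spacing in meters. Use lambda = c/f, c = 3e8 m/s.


lambda = c / f = 3.0000e+08 / 5.2543e+09 = 0.05709609 m
d = 0.71800 * 0.05709609 = 0.04099 m

0.04099 m


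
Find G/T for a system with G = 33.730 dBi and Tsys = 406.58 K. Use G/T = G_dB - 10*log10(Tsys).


G/T = 33.730 - 10*log10(406.58) = 33.730 - 26.09146 = 7.639 dB/K

7.639 dB/K


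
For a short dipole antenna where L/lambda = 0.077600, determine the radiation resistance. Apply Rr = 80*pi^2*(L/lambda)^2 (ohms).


Rr = 80 * pi^2 * (0.077600)^2 = 80 * 9.869604 * 6.021760e-03 = 4.755 ohm

4.755 ohm


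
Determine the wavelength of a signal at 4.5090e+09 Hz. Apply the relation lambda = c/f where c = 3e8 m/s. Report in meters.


lambda = c / f = 3.0000e+08 / 4.5090e+09 = 0.06653 m

0.06653 m


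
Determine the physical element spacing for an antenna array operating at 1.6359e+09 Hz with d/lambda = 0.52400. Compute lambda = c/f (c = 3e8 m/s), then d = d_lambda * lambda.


lambda = c / f = 3.0000e+08 / 1.6359e+09 = 0.1833853 m
d = 0.52400 * 0.1833853 = 0.09609 m

0.09609 m


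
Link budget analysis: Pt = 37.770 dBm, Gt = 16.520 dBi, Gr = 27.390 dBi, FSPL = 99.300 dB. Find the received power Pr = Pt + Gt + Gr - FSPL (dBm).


Pr = 37.770 + 16.520 + 27.390 - 99.300 = -17.62 dBm

-17.62 dBm


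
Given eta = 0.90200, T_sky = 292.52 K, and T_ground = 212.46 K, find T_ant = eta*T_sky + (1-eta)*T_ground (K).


T_ant = 0.90200 * 292.52 + (1 - 0.90200) * 212.46 = 284.7 K

284.7 K


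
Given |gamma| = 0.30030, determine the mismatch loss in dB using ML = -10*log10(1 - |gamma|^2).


ML = -10 * log10(1 - 0.30030^2) = -10 * log10(0.90981991) = 0.4104 dB

0.4104 dB


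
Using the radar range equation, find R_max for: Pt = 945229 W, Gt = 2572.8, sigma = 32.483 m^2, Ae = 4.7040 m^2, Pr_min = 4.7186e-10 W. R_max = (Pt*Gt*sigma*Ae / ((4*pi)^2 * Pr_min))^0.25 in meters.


R^4 = 945229*2572.8*32.483*4.7040 / ((4*pi)^2 * 4.7186e-10) = 4.986934e+18
R_max = 4.986934e+18^0.25 = 47256 m

47256 m


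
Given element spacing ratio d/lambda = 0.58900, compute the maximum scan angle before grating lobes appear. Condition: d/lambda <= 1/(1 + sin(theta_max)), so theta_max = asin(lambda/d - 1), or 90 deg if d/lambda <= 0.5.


lambda/d - 1 = 1/0.58900 - 1 = 0.6977929
theta_max = asin(0.6977929) = 44.25 deg

44.25 deg


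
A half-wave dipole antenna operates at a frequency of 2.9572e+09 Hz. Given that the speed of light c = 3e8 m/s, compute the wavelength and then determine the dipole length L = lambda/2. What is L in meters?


lambda = c / f = 3.0000e+08 / 2.9572e+09 = 0.1014473 m
L = lambda / 2 = 0.1014473 / 2 = 0.05072 m

0.05072 m


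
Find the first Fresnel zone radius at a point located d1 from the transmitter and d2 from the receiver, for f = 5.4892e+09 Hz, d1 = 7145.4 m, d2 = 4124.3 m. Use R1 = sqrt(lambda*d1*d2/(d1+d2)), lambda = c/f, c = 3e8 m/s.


lambda = c / f = 3.0000e+08 / 5.4892e+09 = 0.05465277 m
R1 = sqrt(0.05465277 * 7145.4 * 4124.3 / (7145.4 + 4124.3)) = 11.95 m

11.95 m


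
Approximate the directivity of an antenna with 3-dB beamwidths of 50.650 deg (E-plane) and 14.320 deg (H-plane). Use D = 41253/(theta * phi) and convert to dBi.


D_linear = 41253 / (50.650 * 14.320) = 56.87653
D_dBi = 10 * log10(56.87653) = 17.55 dBi

17.55 dBi


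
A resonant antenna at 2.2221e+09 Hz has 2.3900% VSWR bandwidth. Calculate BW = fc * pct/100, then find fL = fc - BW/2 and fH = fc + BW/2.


BW = 2.2221e+09 * 2.3900/100 = 5.310819e+07 Hz
fL = 2.2221e+09 - 5.310819e+07/2 = 2.196e+09 Hz
fH = 2.2221e+09 + 5.310819e+07/2 = 2.249e+09 Hz

BW=5.311e+07 Hz, fL=2.196e+09 Hz, fH=2.249e+09 Hz


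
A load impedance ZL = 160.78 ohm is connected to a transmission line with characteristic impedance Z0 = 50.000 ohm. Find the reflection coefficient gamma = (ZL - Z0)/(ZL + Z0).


gamma = (160.78 - 50.000) / (160.78 + 50.000) = 0.5256

0.5256


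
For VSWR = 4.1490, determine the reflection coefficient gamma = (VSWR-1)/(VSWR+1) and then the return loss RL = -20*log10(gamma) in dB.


gamma = (4.1490 - 1) / (4.1490 + 1) = 0.6115751
RL = -20 * log10(0.6115751) = 4.271 dB

4.271 dB


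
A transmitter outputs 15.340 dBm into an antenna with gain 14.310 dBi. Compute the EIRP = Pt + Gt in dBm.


EIRP = Pt + Gt = 15.340 + 14.310 = 29.65 dBm

29.65 dBm


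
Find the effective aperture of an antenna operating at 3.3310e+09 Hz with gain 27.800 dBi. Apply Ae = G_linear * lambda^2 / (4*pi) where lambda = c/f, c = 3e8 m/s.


lambda = c / f = 3.0000e+08 / 3.3310e+09 = 0.09006304 m
G_linear = 10^(27.800/10) = 602.5596
Ae = G_linear * lambda^2 / (4*pi) = 602.5596 * 0.09006304^2 / (4*pi) = 0.3889 m^2

0.3889 m^2


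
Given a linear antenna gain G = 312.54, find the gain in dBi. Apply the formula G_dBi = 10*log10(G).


G_dBi = 10 * log10(312.54) = 24.95 dBi

24.95 dBi


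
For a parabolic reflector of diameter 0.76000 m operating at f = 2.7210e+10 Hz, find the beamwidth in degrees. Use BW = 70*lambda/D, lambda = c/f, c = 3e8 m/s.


lambda = c / f = 3.0000e+08 / 2.7210e+10 = 0.01102536 m
BW = 70 * 0.01102536 / 0.76000 = 1.015 deg

1.015 deg


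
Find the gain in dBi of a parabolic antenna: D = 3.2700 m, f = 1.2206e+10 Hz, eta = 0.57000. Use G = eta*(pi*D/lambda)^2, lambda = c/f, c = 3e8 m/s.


lambda = c / f = 3.0000e+08 / 1.2206e+10 = 0.02457808 m
G_linear = 0.57000 * (pi * 3.2700 / 0.02457808)^2 = 99580.48
G_dBi = 10 * log10(99580.48) = 49.98 dBi

49.98 dBi


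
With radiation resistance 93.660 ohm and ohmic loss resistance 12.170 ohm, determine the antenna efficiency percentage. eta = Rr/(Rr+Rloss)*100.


eta = 93.660 / (93.660 + 12.170) * 100 = 88.50%

88.50%


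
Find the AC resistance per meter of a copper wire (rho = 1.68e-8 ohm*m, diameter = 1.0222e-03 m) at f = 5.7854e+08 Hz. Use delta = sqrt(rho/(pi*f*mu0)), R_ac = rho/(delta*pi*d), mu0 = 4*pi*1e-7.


delta = sqrt(1.68e-8 / (pi * 5.7854e+08 * 4*pi*1e-7)) = 2.712115e-06 m
R_ac = 1.68e-8 / (2.712115e-06 * pi * 1.0222e-03) = 1.929 ohm/m

1.929 ohm/m


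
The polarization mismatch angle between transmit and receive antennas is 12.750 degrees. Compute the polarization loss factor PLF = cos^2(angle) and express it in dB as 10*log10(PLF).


PLF_linear = cos^2(12.750 deg) = 0.9512926
PLF_dB = 10 * log10(0.9512926) = -0.2169 dB

-0.2169 dB


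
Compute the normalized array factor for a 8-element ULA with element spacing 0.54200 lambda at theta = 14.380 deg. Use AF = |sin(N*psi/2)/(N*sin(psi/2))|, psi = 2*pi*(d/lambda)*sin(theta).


psi = 2*pi*0.54200*sin(14.380 deg) = 0.8457586 rad
AF = |sin(8*0.8457586/2) / (8*sin(0.8457586/2))| = 0.07283

0.07283


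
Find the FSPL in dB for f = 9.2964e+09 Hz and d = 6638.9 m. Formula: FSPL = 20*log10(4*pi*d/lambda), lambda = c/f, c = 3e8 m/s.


lambda = c / f = 3.0000e+08 / 9.2964e+09 = 0.03227056 m
FSPL = 20 * log10(4*pi*6638.9/0.03227056) = 128.2 dB

128.2 dB


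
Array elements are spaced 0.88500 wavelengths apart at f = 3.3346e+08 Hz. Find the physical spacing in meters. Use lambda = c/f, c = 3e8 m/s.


lambda = c / f = 3.0000e+08 / 3.3346e+08 = 0.8996581 m
d = 0.88500 * 0.8996581 = 0.7962 m

0.7962 m


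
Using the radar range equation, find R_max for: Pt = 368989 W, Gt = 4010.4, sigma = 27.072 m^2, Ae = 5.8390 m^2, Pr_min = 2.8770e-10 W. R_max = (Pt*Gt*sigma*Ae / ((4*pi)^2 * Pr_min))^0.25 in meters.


R^4 = 368989*4010.4*27.072*5.8390 / ((4*pi)^2 * 2.8770e-10) = 5.148733e+18
R_max = 5.148733e+18^0.25 = 47635 m

47635 m


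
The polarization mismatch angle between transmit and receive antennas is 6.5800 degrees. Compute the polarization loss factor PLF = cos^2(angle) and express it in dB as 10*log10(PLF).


PLF_linear = cos^2(6.5800 deg) = 0.9868690
PLF_dB = 10 * log10(0.9868690) = -0.05740 dB

-0.05740 dB


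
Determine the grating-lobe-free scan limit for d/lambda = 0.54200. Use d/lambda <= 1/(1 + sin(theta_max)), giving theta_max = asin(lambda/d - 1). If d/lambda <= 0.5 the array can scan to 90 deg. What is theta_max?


lambda/d - 1 = 1/0.54200 - 1 = 0.8450185
theta_max = asin(0.8450185) = 57.67 deg

57.67 deg


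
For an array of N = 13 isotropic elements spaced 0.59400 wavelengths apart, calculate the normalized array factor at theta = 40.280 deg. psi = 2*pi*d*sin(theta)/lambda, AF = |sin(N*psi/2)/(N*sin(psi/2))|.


psi = 2*pi*0.59400*sin(40.280 deg) = 2.412963 rad
AF = |sin(13*2.412963/2) / (13*sin(2.412963/2))| = 1.951e-03

1.951e-03


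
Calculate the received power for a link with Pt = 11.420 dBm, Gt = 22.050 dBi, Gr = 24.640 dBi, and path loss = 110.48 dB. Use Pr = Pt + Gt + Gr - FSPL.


Pr = 11.420 + 22.050 + 24.640 - 110.48 = -52.37 dBm

-52.37 dBm


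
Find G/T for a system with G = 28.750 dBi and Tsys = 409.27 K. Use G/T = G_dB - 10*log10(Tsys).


G/T = 28.750 - 10*log10(409.27) = 28.750 - 26.12010 = 2.630 dB/K

2.630 dB/K


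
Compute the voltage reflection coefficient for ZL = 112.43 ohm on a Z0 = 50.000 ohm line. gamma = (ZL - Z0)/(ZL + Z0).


gamma = (112.43 - 50.000) / (112.43 + 50.000) = 0.3844

0.3844


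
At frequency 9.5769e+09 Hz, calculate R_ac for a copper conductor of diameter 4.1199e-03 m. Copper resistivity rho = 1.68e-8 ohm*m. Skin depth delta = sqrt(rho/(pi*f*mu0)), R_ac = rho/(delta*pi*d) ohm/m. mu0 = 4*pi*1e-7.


delta = sqrt(1.68e-8 / (pi * 9.5769e+09 * 4*pi*1e-7)) = 6.665954e-07 m
R_ac = 1.68e-8 / (6.665954e-07 * pi * 4.1199e-03) = 1.947 ohm/m

1.947 ohm/m


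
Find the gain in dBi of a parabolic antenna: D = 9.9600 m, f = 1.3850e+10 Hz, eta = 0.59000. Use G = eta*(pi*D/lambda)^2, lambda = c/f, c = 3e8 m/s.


lambda = c / f = 3.0000e+08 / 1.3850e+10 = 0.02166065 m
G_linear = 0.59000 * (pi * 9.9600 / 0.02166065)^2 = 1.231197e+06
G_dBi = 10 * log10(1.231197e+06) = 60.90 dBi

60.90 dBi


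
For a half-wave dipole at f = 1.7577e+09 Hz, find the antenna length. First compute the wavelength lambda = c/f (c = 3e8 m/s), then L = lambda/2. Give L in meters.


lambda = c / f = 3.0000e+08 / 1.7577e+09 = 0.1706776 m
L = lambda / 2 = 0.1706776 / 2 = 0.08534 m

0.08534 m


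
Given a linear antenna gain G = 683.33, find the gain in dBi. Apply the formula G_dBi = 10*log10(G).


G_dBi = 10 * log10(683.33) = 28.35 dBi

28.35 dBi


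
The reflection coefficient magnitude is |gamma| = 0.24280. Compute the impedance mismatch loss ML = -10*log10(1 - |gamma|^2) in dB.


ML = -10 * log10(1 - 0.24280^2) = -10 * log10(0.94104816) = 0.2639 dB

0.2639 dB


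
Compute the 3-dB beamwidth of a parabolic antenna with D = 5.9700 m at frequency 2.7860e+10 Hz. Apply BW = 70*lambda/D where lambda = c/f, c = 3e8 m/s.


lambda = c / f = 3.0000e+08 / 2.7860e+10 = 0.01076813 m
BW = 70 * 0.01076813 / 5.9700 = 0.1263 deg

0.1263 deg


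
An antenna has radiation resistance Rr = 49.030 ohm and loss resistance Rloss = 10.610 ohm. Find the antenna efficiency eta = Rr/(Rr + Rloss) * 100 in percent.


eta = 49.030 / (49.030 + 10.610) * 100 = 82.21%

82.21%


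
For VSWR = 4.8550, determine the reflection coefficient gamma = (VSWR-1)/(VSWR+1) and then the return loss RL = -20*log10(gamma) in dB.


gamma = (4.8550 - 1) / (4.8550 + 1) = 0.6584116
RL = -20 * log10(0.6584116) = 3.630 dB

3.630 dB


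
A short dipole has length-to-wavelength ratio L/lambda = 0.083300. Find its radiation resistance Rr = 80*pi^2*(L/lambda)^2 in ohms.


Rr = 80 * pi^2 * (0.083300)^2 = 80 * 9.869604 * 6.938890e-03 = 5.479 ohm

5.479 ohm


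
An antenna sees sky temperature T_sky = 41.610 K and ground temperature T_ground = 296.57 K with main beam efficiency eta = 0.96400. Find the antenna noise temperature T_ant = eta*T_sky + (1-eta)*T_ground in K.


T_ant = 0.96400 * 41.610 + (1 - 0.96400) * 296.57 = 50.79 K

50.79 K
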